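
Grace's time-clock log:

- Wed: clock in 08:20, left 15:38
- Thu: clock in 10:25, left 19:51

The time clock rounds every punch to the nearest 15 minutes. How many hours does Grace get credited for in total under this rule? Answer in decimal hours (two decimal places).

Wed: in 08:20→08:15, out 15:38→15:45; 7 h 30 min
Thu: in 10:25→10:30, out 19:51→19:45; 9 h 15 min
Total credited: 16 h 45 min.

16.75 hours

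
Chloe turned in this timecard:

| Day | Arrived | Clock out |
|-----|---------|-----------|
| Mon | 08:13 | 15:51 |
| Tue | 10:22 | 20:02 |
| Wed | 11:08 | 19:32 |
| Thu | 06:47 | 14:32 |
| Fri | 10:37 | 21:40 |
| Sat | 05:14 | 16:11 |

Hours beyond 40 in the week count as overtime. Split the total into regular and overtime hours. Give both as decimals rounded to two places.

Mon: 08:13–15:51 = 7 h 38 min
Tue: 10:22–20:02 = 9 h 40 min
Wed: 11:08–19:32 = 8 h 24 min
Thu: 06:47–14:32 = 7 h 45 min
Fri: 10:37–21:40 = 11 h 3 min
Sat: 05:14–16:11 = 10 h 57 min
Total worked: 55 h 27 min = 55.45 h.
Threshold 40 h → overtime 15 h 27 min, regular 40 h 0 min.

Regular 40.00 hours, overtime 15.45 hours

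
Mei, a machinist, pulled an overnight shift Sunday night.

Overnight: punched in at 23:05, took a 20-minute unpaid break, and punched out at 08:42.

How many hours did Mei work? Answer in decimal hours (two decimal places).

9.28 hours

Overnight: 23:05 → midnight = 0 h 55 min; midnight → 08:42 = 8 h 42 min; span 9 h 37 min; less 20 min break → 9 h 17 min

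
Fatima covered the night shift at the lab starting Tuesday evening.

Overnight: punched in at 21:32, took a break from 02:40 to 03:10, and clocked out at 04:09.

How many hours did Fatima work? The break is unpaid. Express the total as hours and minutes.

Overnight: 21:32 → midnight = 2 h 28 min; midnight → 04:09 = 4 h 9 min; span 6 h 37 min; less 30 min break → 6 h 7 min

6 h 7 min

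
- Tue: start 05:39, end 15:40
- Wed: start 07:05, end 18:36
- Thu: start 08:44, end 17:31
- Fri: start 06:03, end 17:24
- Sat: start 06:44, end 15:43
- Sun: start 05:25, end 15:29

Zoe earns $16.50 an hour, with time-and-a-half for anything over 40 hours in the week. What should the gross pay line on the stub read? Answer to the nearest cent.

$1172.74

Tue: 05:39–15:40 = 10 h 1 min
Wed: 07:05–18:36 = 11 h 31 min
Thu: 08:44–17:31 = 8 h 47 min
Fri: 06:03–17:24 = 11 h 21 min
Sat: 06:44–15:43 = 8 h 59 min
Sun: 05:25–15:29 = 10 h 4 min
Total worked: 60 h 43 min = 3643 min.
Regular 40 h 0 min = 2400 min at $16.50/h; overtime 20 h 43 min = 1243 min at $24.75/h.
Pay = (2400 × $16.50 + 1243 × $24.75) ÷ 60 = $1172.74.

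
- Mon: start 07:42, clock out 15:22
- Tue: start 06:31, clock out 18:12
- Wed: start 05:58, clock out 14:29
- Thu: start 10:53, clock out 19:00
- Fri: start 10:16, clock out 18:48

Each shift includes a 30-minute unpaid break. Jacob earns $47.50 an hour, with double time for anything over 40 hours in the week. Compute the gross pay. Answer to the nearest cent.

$2091.58

Mon: 07:42–15:22 = 7 h 40 min; less 30 min break → 7 h 10 min
Tue: 06:31–18:12 = 11 h 41 min; less 30 min break → 11 h 11 min
Wed: 05:58–14:29 = 8 h 31 min; less 30 min break → 8 h 1 min
Thu: 10:53–19:00 = 8 h 7 min; less 30 min break → 7 h 37 min
Fri: 10:16–18:48 = 8 h 32 min; less 30 min break → 8 h 2 min
Total worked: 42 h 1 min = 2521 min.
Regular 40 h 0 min = 2400 min at $47.50/h; overtime 2 h 1 min = 121 min at $95.00/h.
Pay = (2400 × $47.50 + 121 × $95.00) ÷ 60 = $2091.58.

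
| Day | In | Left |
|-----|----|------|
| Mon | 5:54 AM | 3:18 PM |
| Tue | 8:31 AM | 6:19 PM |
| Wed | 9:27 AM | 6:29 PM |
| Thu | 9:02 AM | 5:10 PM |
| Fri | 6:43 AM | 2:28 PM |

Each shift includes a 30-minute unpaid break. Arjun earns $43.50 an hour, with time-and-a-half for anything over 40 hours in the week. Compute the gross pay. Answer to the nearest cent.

$1845.49

Mon: 5:54 AM–3:18 PM = 9 h 24 min; less 30 min break → 8 h 54 min
Tue: 8:31 AM–6:19 PM = 9 h 48 min; less 30 min break → 9 h 18 min
Wed: 9:27 AM–6:29 PM = 9 h 2 min; less 30 min break → 8 h 32 min
Thu: 9:02 AM–5:10 PM = 8 h 8 min; less 30 min break → 7 h 38 min
Fri: 6:43 AM–2:28 PM = 7 h 45 min; less 30 min break → 7 h 15 min
Total worked: 41 h 37 min = 2497 min.
Regular 40 h 0 min = 2400 min at $43.50/h; overtime 1 h 37 min = 97 min at $65.25/h.
Pay = (2400 × $43.50 + 97 × $65.25) ÷ 60 = $1845.49.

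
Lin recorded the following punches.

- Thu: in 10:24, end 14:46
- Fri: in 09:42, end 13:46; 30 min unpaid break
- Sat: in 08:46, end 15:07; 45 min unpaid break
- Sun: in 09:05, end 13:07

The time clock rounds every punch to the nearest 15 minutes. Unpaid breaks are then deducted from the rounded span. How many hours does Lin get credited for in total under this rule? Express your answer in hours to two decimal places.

Thu: in 10:24→10:30, out 14:46→14:45; 4 h 15 min
Fri: in 09:42→09:45, out 13:46→13:45; 4 h 0 min − 30 min = 3 h 30 min
Sat: in 08:46→08:45, out 15:07→15:00; 6 h 15 min − 45 min = 5 h 30 min
Sun: in 09:05→09:00, out 13:07→13:00; 4 h 0 min
Total credited: 17 h 15 min.

17.25 hours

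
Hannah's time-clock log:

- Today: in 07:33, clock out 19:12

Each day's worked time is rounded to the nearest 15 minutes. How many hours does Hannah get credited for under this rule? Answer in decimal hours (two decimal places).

Today: 07:33–19:12 = 11 h 39 min → rounds to 11 h 45 min

11.75 hours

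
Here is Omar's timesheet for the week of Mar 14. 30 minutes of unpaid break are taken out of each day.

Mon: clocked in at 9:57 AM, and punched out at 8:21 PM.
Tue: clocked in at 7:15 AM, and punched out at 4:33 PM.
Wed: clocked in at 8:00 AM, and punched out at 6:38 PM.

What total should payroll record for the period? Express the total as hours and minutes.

Mon: 9:57 AM–8:21 PM = 10 h 24 min; less 30 min break → 9 h 54 min
Tue: 7:15 AM–4:33 PM = 9 h 18 min; less 30 min break → 8 h 48 min
Wed: 8:00 AM–6:38 PM = 10 h 38 min; less 30 min break → 10 h 8 min
Total: 9 h 54 min + 8 h 48 min + 10 h 8 min = 28 h 50 min.

28 h 50 min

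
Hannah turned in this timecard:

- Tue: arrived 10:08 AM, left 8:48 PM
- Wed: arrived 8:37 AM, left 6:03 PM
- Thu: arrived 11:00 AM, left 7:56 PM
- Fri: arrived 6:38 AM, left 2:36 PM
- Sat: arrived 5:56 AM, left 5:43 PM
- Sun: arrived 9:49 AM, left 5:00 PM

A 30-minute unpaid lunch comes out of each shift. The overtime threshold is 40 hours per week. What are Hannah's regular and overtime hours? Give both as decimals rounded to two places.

Tue: 10:08 AM–8:48 PM = 10 h 40 min; less 30 min break → 10 h 10 min
Wed: 8:37 AM–6:03 PM = 9 h 26 min; less 30 min break → 8 h 56 min
Thu: 11:00 AM–7:56 PM = 8 h 56 min; less 30 min break → 8 h 26 min
Fri: 6:38 AM–2:36 PM = 7 h 58 min; less 30 min break → 7 h 28 min
Sat: 5:56 AM–5:43 PM = 11 h 47 min; less 30 min break → 11 h 17 min
Sun: 9:49 AM–5:00 PM = 7 h 11 min; less 30 min break → 6 h 41 min
Total worked: 52 h 58 min = 52.97 h.
Threshold 40 h → overtime 12 h 58 min, regular 40 h 0 min.

Regular 40.00 hours, overtime 12.97 hours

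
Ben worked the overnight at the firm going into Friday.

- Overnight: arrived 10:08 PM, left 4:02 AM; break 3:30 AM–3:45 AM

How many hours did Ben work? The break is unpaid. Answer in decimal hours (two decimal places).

Overnight: 10:08 PM → midnight = 1 h 52 min; midnight → 4:02 AM = 4 h 2 min; span 5 h 54 min; less 15 min break → 5 h 39 min

5.65 hours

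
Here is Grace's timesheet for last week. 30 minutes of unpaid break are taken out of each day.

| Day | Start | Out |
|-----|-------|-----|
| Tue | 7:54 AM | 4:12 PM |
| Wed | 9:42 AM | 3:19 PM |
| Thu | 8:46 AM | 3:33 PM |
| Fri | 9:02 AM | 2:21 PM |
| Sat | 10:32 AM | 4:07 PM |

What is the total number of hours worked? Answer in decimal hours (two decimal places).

Tue: 7:54 AM–4:12 PM = 8 h 18 min; less 30 min break → 7 h 48 min
Wed: 9:42 AM–3:19 PM = 5 h 37 min; less 30 min break → 5 h 7 min
Thu: 8:46 AM–3:33 PM = 6 h 47 min; less 30 min break → 6 h 17 min
Fri: 9:02 AM–2:21 PM = 5 h 19 min; less 30 min break → 4 h 49 min
Sat: 10:32 AM–4:07 PM = 5 h 35 min; less 30 min break → 5 h 5 min
Total: 7 h 48 min + 5 h 7 min + 6 h 17 min + 4 h 49 min + 5 h 5 min = 29 h 6 min.

29.10 hours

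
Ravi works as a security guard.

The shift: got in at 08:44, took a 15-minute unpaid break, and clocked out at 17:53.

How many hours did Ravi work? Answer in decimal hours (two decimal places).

8.90 hours

The shift: 08:44–17:53 = 9 h 9 min; less 15 min break → 8 h 54 min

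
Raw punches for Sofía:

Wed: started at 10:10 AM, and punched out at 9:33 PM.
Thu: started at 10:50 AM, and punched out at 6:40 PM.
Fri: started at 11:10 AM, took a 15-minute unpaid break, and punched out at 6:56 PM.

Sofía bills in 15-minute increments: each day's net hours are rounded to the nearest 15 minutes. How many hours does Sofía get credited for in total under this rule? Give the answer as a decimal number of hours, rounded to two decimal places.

Wed: 10:10 AM–9:33 PM = 11 h 23 min → rounds to 11 h 30 min
Thu: 10:50 AM–6:40 PM = 7 h 50 min → rounds to 7 h 45 min
Fri: 11:10 AM–6:56 PM = 7 h 46 min − 15 min = 7 h 31 min → rounds to 7 h 30 min
Total credited: 26 h 45 min.

26.75 hours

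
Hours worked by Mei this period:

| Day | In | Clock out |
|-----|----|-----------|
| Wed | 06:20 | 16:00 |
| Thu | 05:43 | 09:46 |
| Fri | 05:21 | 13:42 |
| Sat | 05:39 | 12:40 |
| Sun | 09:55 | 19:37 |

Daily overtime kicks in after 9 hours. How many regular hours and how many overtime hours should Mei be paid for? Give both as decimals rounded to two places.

Wed: 06:20–16:00 = 9 h 40 min
Thu: 05:43–09:46 = 4 h 3 min
Fri: 05:21–13:42 = 8 h 21 min
Sat: 05:39–12:40 = 7 h 1 min
Sun: 09:55–19:37 = 9 h 42 min
Wed reg 9 h 0 min / OT 0 h 40 min; Thu reg 4 h 3 min / OT 0 h 0 min; Fri reg 8 h 21 min / OT 0 h 0 min; Sat reg 7 h 1 min / OT 0 h 0 min; Sun reg 9 h 0 min / OT 0 h 42 min.
Totals: regular 37 h 25 min, overtime 1 h 22 min.

Regular 37.42 hours, overtime 1.37 hours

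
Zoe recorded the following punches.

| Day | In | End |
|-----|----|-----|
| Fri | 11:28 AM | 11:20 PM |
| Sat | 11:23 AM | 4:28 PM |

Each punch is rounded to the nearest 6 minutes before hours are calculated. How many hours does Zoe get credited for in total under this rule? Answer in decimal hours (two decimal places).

Fri: in 11:28 AM→11:30 AM, out 11:20 PM→11:18 PM; 11 h 48 min
Sat: in 11:23 AM→11:24 AM, out 4:28 PM→4:30 PM; 5 h 6 min
Total credited: 16 h 54 min.

16.90 hours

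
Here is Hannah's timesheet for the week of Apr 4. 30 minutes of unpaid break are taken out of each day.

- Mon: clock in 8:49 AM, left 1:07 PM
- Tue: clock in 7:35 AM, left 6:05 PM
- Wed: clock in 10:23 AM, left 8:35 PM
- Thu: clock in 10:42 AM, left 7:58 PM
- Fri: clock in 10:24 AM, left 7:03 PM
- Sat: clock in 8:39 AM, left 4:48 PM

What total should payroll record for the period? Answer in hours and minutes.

Mon: 8:49 AM–1:07 PM = 4 h 18 min; less 30 min break → 3 h 48 min
Tue: 7:35 AM–6:05 PM = 10 h 30 min; less 30 min break → 10 h 0 min
Wed: 10:23 AM–8:35 PM = 10 h 12 min; less 30 min break → 9 h 42 min
Thu: 10:42 AM–7:58 PM = 9 h 16 min; less 30 min break → 8 h 46 min
Fri: 10:24 AM–7:03 PM = 8 h 39 min; less 30 min break → 8 h 9 min
Sat: 8:39 AM–4:48 PM = 8 h 9 min; less 30 min break → 7 h 39 min
Total: 3 h 48 min + 10 h 0 min + 9 h 42 min + 8 h 46 min + 8 h 9 min + 7 h 39 min = 48 h 4 min.

48 h 4 min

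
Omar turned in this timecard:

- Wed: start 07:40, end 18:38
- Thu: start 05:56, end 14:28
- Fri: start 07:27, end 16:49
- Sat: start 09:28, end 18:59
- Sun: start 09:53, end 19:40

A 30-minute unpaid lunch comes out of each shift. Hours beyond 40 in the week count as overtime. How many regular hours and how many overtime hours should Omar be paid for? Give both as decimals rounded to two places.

Wed: 07:40–18:38 = 10 h 58 min; less 30 min break → 10 h 28 min
Thu: 05:56–14:28 = 8 h 32 min; less 30 min break → 8 h 2 min
Fri: 07:27–16:49 = 9 h 22 min; less 30 min break → 8 h 52 min
Sat: 09:28–18:59 = 9 h 31 min; less 30 min break → 9 h 1 min
Sun: 09:53–19:40 = 9 h 47 min; less 30 min break → 9 h 17 min
Total worked: 45 h 40 min = 45.67 h.
Threshold 40 h → overtime 5 h 40 min, regular 40 h 0 min.

Regular 40.00 hours, overtime 5.67 hours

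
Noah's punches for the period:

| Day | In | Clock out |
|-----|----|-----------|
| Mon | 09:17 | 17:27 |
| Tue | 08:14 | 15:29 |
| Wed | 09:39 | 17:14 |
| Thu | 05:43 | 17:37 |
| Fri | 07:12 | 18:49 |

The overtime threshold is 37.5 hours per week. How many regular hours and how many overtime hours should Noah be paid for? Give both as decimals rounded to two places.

Mon: 09:17–17:27 = 8 h 10 min
Tue: 08:14–15:29 = 7 h 15 min
Wed: 09:39–17:14 = 7 h 35 min
Thu: 05:43–17:37 = 11 h 54 min
Fri: 07:12–18:49 = 11 h 37 min
Total worked: 46 h 31 min = 46.52 h.
Threshold 37.5 h → overtime 9 h 1 min, regular 37 h 30 min.

Regular 37.50 hours, overtime 9.02 hours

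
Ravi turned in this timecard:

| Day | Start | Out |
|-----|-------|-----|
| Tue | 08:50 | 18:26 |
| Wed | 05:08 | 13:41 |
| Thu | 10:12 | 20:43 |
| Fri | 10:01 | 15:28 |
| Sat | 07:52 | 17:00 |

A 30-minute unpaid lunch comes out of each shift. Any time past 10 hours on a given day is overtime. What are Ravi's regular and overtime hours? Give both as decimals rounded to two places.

Tue: 08:50–18:26 = 9 h 36 min; less 30 min break → 9 h 6 min
Wed: 05:08–13:41 = 8 h 33 min; less 30 min break → 8 h 3 min
Thu: 10:12–20:43 = 10 h 31 min; less 30 min break → 10 h 1 min
Fri: 10:01–15:28 = 5 h 27 min; less 30 min break → 4 h 57 min
Sat: 07:52–17:00 = 9 h 8 min; less 30 min break → 8 h 38 min
Tue reg 9 h 6 min / OT 0 h 0 min; Wed reg 8 h 3 min / OT 0 h 0 min; Thu reg 10 h 0 min / OT 0 h 1 min; Fri reg 4 h 57 min / OT 0 h 0 min; Sat reg 8 h 38 min / OT 0 h 0 min.
Totals: regular 40 h 44 min, overtime 0 h 1 min.

Regular 40.73 hours, overtime 0.02 hours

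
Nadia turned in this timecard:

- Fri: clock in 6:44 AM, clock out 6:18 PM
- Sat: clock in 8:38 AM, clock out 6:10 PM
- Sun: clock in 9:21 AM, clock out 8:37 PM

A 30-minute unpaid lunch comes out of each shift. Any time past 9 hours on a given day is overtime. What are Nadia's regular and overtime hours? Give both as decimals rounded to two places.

Regular 27.00 hours, overtime 3.87 hours

Fri: 6:44 AM–6:18 PM = 11 h 34 min; less 30 min break → 11 h 4 min
Sat: 8:38 AM–6:10 PM = 9 h 32 min; less 30 min break → 9 h 2 min
Sun: 9:21 AM–8:37 PM = 11 h 16 min; less 30 min break → 10 h 46 min
Fri reg 9 h 0 min / OT 2 h 4 min; Sat reg 9 h 0 min / OT 0 h 2 min; Sun reg 9 h 0 min / OT 1 h 46 min.
Totals: regular 27 h 0 min, overtime 3 h 52 min.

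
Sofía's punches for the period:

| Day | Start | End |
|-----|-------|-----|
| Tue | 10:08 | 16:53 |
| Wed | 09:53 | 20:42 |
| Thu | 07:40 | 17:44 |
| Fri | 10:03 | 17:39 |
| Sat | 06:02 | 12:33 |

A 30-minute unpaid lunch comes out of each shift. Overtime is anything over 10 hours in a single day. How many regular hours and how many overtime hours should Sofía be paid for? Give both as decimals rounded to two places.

Regular 38.93 hours, overtime 0.32 hours

Tue: 10:08–16:53 = 6 h 45 min; less 30 min break → 6 h 15 min
Wed: 09:53–20:42 = 10 h 49 min; less 30 min break → 10 h 19 min
Thu: 07:40–17:44 = 10 h 4 min; less 30 min break → 9 h 34 min
Fri: 10:03–17:39 = 7 h 36 min; less 30 min break → 7 h 6 min
Sat: 06:02–12:33 = 6 h 31 min; less 30 min break → 6 h 1 min
Tue reg 6 h 15 min / OT 0 h 0 min; Wed reg 10 h 0 min / OT 0 h 19 min; Thu reg 9 h 34 min / OT 0 h 0 min; Fri reg 7 h 6 min / OT 0 h 0 min; Sat reg 6 h 1 min / OT 0 h 0 min.
Totals: regular 38 h 56 min, overtime 0 h 19 min.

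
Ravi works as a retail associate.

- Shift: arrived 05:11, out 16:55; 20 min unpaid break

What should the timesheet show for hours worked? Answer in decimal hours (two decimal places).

Shift: 05:11–16:55 = 11 h 44 min; less 20 min break → 11 h 24 min

11.40 hours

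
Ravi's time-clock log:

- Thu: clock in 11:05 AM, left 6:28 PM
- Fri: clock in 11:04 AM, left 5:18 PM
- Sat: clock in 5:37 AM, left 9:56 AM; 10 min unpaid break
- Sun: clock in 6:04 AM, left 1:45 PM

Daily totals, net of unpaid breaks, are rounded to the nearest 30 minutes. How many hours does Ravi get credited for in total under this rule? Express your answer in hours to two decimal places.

Thu: 11:05 AM–6:28 PM = 7 h 23 min → rounds to 7 h 30 min
Fri: 11:04 AM–5:18 PM = 6 h 14 min → rounds to 6 h 0 min
Sat: 5:37 AM–9:56 AM = 4 h 19 min − 10 min = 4 h 9 min → rounds to 4 h 0 min
Sun: 6:04 AM–1:45 PM = 7 h 41 min → rounds to 7 h 30 min
Total credited: 25 h 0 min.

25.00 hours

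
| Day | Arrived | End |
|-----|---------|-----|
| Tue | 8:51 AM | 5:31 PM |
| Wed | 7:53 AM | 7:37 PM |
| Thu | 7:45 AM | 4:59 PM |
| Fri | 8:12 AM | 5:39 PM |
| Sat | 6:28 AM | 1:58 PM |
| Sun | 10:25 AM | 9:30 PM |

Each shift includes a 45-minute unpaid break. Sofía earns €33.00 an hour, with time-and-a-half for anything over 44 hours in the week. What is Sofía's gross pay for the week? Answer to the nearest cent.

€1905.75

Tue: 8:51 AM–5:31 PM = 8 h 40 min; less 45 min break → 7 h 55 min
Wed: 7:53 AM–7:37 PM = 11 h 44 min; less 45 min break → 10 h 59 min
Thu: 7:45 AM–4:59 PM = 9 h 14 min; less 45 min break → 8 h 29 min
Fri: 8:12 AM–5:39 PM = 9 h 27 min; less 45 min break → 8 h 42 min
Sat: 6:28 AM–1:58 PM = 7 h 30 min; less 45 min break → 6 h 45 min
Sun: 10:25 AM–9:30 PM = 11 h 5 min; less 45 min break → 10 h 20 min
Total worked: 53 h 10 min = 3190 min.
Regular 44 h 0 min = 2640 min at €33.00/h; overtime 9 h 10 min = 550 min at €49.50/h.
Pay = (2640 × €33.00 + 550 × €49.50) ÷ 60 = €1905.75.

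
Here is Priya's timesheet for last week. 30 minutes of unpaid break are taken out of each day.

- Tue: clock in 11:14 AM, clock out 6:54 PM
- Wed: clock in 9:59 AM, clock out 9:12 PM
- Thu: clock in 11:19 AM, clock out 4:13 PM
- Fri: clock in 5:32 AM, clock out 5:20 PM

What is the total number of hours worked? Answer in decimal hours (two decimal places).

Tue: 11:14 AM–6:54 PM = 7 h 40 min; less 30 min break → 7 h 10 min
Wed: 9:59 AM–9:12 PM = 11 h 13 min; less 30 min break → 10 h 43 min
Thu: 11:19 AM–4:13 PM = 4 h 54 min; less 30 min break → 4 h 24 min
Fri: 5:32 AM–5:20 PM = 11 h 48 min; less 30 min break → 11 h 18 min
Total: 7 h 10 min + 10 h 43 min + 4 h 24 min + 11 h 18 min = 33 h 35 min.

33.58 hours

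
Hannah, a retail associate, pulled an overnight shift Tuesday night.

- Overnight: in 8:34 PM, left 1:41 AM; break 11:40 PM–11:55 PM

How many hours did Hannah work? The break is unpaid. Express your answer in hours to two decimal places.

Overnight: 8:34 PM → midnight = 3 h 26 min; midnight → 1:41 AM = 1 h 41 min; span 5 h 7 min; less 15 min break → 4 h 52 min

4.87 hours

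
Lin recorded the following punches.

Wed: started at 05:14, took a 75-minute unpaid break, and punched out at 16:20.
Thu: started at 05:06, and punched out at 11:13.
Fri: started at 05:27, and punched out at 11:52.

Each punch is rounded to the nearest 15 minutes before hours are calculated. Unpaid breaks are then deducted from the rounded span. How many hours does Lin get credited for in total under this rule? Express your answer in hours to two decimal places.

22.25 hours

Wed: in 05:14→05:15, out 16:20→16:15; 11 h 0 min − 75 min = 9 h 45 min
Thu: in 05:06→05:00, out 11:13→11:15; 6 h 15 min
Fri: in 05:27→05:30, out 11:52→11:45; 6 h 15 min
Total credited: 22 h 15 min.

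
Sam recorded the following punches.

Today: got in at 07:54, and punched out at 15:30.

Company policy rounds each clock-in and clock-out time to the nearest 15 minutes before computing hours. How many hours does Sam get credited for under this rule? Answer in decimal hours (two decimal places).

7.50 hours

Today: in 07:54→08:00, out 15:30→15:30; 7 h 30 min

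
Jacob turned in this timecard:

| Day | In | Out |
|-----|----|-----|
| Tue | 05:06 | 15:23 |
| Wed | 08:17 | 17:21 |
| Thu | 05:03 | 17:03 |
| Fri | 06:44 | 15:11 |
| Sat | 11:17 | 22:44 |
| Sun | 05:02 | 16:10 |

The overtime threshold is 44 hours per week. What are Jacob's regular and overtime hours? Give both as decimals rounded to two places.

Tue: 05:06–15:23 = 10 h 17 min
Wed: 08:17–17:21 = 9 h 4 min
Thu: 05:03–17:03 = 12 h 0 min
Fri: 06:44–15:11 = 8 h 27 min
Sat: 11:17–22:44 = 11 h 27 min
Sun: 05:02–16:10 = 11 h 8 min
Total worked: 62 h 23 min = 62.38 h.
Threshold 44 h → overtime 18 h 23 min, regular 44 h 0 min.

Regular 44.00 hours, overtime 18.38 hours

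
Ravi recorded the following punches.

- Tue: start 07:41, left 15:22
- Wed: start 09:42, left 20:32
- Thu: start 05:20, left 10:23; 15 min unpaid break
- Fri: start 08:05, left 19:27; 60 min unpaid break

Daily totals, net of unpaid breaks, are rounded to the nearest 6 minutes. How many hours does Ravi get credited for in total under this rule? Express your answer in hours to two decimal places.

33.70 hours

Tue: 07:41–15:22 = 7 h 41 min → rounds to 7 h 42 min
Wed: 09:42–20:32 = 10 h 50 min → rounds to 10 h 48 min
Thu: 05:20–10:23 = 5 h 3 min − 15 min = 4 h 48 min → rounds to 4 h 48 min
Fri: 08:05–19:27 = 11 h 22 min − 60 min = 10 h 22 min → rounds to 10 h 24 min
Total credited: 33 h 42 min.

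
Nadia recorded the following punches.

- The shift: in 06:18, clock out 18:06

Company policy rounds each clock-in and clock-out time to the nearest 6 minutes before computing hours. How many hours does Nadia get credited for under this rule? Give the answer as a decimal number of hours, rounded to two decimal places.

11.80 hours

The shift: in 06:18→06:18, out 18:06→18:06; 11 h 48 min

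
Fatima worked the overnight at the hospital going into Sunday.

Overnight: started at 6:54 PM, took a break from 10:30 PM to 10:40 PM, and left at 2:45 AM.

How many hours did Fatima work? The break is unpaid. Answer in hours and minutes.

7 h 41 min

Overnight: 6:54 PM → midnight = 5 h 6 min; midnight → 2:45 AM = 2 h 45 min; span 7 h 51 min; less 10 min break → 7 h 41 min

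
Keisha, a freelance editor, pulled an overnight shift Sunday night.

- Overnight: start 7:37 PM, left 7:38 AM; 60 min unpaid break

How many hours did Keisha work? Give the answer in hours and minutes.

Overnight: 7:37 PM → midnight = 4 h 23 min; midnight → 7:38 AM = 7 h 38 min; span 12 h 1 min; less 60 min break → 11 h 1 min

11 h 1 min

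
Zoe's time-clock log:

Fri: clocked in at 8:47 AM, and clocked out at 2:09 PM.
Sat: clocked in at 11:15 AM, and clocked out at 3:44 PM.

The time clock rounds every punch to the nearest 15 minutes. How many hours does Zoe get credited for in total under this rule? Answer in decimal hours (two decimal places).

10.00 hours

Fri: in 8:47 AM→8:45 AM, out 2:09 PM→2:15 PM; 5 h 30 min
Sat: in 11:15 AM→11:15 AM, out 3:44 PM→3:45 PM; 4 h 30 min
Total credited: 10 h 0 min.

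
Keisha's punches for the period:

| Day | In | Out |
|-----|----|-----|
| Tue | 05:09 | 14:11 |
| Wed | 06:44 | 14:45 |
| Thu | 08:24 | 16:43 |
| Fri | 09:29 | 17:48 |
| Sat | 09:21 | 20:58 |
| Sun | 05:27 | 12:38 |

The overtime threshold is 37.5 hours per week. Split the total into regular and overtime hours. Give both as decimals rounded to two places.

Regular 37.50 hours, overtime 14.98 hours

Tue: 05:09–14:11 = 9 h 2 min
Wed: 06:44–14:45 = 8 h 1 min
Thu: 08:24–16:43 = 8 h 19 min
Fri: 09:29–17:48 = 8 h 19 min
Sat: 09:21–20:58 = 11 h 37 min
Sun: 05:27–12:38 = 7 h 11 min
Total worked: 52 h 29 min = 52.48 h.
Threshold 37.5 h → overtime 14 h 59 min, regular 37 h 30 min.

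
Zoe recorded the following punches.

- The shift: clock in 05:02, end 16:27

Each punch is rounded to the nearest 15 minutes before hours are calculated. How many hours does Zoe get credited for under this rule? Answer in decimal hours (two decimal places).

The shift: in 05:02→05:00, out 16:27→16:30; 11 h 30 min

11.50 hours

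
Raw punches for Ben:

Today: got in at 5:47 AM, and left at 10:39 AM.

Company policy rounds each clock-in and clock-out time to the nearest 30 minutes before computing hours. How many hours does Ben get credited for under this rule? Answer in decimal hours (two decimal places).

4.50 hours

Today: in 5:47 AM→6:00 AM, out 10:39 AM→10:30 AM; 4 h 30 min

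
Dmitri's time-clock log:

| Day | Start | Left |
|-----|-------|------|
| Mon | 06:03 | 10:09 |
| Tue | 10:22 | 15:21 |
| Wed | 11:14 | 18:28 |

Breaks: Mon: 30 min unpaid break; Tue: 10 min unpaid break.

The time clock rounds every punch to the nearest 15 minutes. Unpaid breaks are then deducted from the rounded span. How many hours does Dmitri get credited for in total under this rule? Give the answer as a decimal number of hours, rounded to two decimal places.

15.83 hours

Mon: in 06:03→06:00, out 10:09→10:15; 4 h 15 min − 30 min = 3 h 45 min
Tue: in 10:22→10:15, out 15:21→15:15; 5 h 0 min − 10 min = 4 h 50 min
Wed: in 11:14→11:15, out 18:28→18:30; 7 h 15 min
Total credited: 15 h 50 min.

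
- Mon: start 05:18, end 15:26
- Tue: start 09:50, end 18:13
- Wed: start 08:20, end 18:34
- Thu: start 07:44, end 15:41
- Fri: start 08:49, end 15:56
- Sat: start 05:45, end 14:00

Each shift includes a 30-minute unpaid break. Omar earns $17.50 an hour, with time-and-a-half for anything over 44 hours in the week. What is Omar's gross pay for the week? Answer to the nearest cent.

Mon: 05:18–15:26 = 10 h 8 min; less 30 min break → 9 h 38 min
Tue: 09:50–18:13 = 8 h 23 min; less 30 min break → 7 h 53 min
Wed: 08:20–18:34 = 10 h 14 min; less 30 min break → 9 h 44 min
Thu: 07:44–15:41 = 7 h 57 min; less 30 min break → 7 h 27 min
Fri: 08:49–15:56 = 7 h 7 min; less 30 min break → 6 h 37 min
Sat: 05:45–14:00 = 8 h 15 min; less 30 min break → 7 h 45 min
Total worked: 49 h 4 min = 2944 min.
Regular 44 h 0 min = 2640 min at $17.50/h; overtime 5 h 4 min = 304 min at $26.25/h.
Pay = (2640 × $17.50 + 304 × $26.25) ÷ 60 = $903.00.

$903.00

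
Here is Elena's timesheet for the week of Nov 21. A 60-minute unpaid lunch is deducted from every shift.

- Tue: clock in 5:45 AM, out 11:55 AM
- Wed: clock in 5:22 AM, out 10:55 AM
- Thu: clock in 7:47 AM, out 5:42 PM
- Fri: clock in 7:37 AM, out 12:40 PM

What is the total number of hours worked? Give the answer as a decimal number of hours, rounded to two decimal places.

Tue: 5:45 AM–11:55 AM = 6 h 10 min; less 60 min break → 5 h 10 min
Wed: 5:22 AM–10:55 AM = 5 h 33 min; less 60 min break → 4 h 33 min
Thu: 7:47 AM–5:42 PM = 9 h 55 min; less 60 min break → 8 h 55 min
Fri: 7:37 AM–12:40 PM = 5 h 3 min; less 60 min break → 4 h 3 min
Total: 5 h 10 min + 4 h 33 min + 8 h 55 min + 4 h 3 min = 22 h 41 min.

22.68 hours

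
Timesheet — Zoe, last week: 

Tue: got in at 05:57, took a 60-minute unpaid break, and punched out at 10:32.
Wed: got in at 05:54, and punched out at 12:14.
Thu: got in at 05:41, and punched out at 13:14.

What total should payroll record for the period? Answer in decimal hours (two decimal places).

17.47 hours

Tue: 05:57–10:32 = 4 h 35 min; less 60 min break → 3 h 35 min
Wed: 05:54–12:14 = 6 h 20 min
Thu: 05:41–13:14 = 7 h 33 min
Total: 3 h 35 min + 6 h 20 min + 7 h 33 min = 17 h 28 min.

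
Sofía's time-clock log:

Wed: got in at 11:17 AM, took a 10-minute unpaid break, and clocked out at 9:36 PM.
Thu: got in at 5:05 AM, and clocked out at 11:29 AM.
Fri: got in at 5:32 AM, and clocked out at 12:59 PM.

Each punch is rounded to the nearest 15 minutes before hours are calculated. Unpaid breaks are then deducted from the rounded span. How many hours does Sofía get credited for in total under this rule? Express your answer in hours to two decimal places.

Wed: in 11:17 AM→11:15 AM, out 9:36 PM→9:30 PM; 10 h 15 min − 10 min = 10 h 5 min
Thu: in 5:05 AM→5:00 AM, out 11:29 AM→11:30 AM; 6 h 30 min
Fri: in 5:32 AM→5:30 AM, out 12:59 PM→1:00 PM; 7 h 30 min
Total credited: 24 h 5 min.

24.08 hours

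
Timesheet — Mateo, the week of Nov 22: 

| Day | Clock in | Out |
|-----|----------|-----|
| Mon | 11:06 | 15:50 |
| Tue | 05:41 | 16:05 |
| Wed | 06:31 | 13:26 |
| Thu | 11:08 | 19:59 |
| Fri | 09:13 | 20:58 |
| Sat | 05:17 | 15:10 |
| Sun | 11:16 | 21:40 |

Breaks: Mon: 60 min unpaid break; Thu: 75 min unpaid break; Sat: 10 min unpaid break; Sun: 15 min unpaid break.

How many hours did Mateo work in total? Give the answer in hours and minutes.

60 h 16 min

Mon: 11:06–15:50 = 4 h 44 min; less 60 min break → 3 h 44 min
Tue: 05:41–16:05 = 10 h 24 min
Wed: 06:31–13:26 = 6 h 55 min
Thu: 11:08–19:59 = 8 h 51 min; less 75 min break → 7 h 36 min
Fri: 09:13–20:58 = 11 h 45 min
Sat: 05:17–15:10 = 9 h 53 min; less 10 min break → 9 h 43 min
Sun: 11:16–21:40 = 10 h 24 min; less 15 min break → 10 h 9 min
Total: 3 h 44 min + 10 h 24 min + 6 h 55 min + 7 h 36 min + 11 h 45 min + 9 h 43 min + 10 h 9 min = 60 h 16 min.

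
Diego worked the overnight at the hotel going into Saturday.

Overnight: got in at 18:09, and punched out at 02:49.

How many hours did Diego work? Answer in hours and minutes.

8 h 40 min

Overnight: 18:09 → midnight = 5 h 51 min; midnight → 02:49 = 2 h 49 min; span 8 h 40 min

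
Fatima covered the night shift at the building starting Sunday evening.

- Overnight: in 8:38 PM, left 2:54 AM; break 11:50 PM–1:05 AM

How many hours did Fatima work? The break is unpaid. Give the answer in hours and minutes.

Overnight: 8:38 PM → midnight = 3 h 22 min; midnight → 2:54 AM = 2 h 54 min; span 6 h 16 min; less 75 min break → 5 h 1 min

5 h 1 min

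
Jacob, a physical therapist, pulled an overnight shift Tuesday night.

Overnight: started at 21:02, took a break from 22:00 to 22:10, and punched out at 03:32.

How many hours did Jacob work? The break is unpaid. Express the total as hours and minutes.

6 h 20 min

Overnight: 21:02 → midnight = 2 h 58 min; midnight → 03:32 = 3 h 32 min; span 6 h 30 min; less 10 min break → 6 h 20 min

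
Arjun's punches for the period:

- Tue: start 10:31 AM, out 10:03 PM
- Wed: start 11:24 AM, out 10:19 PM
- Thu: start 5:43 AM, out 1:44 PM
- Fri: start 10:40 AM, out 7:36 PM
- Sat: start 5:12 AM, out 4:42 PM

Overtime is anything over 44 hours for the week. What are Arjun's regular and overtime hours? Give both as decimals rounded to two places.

Regular 44.00 hours, overtime 6.90 hours

Tue: 10:31 AM–10:03 PM = 11 h 32 min
Wed: 11:24 AM–10:19 PM = 10 h 55 min
Thu: 5:43 AM–1:44 PM = 8 h 1 min
Fri: 10:40 AM–7:36 PM = 8 h 56 min
Sat: 5:12 AM–4:42 PM = 11 h 30 min
Total worked: 50 h 54 min = 50.90 h.
Threshold 44 h → overtime 6 h 54 min, regular 44 h 0 min.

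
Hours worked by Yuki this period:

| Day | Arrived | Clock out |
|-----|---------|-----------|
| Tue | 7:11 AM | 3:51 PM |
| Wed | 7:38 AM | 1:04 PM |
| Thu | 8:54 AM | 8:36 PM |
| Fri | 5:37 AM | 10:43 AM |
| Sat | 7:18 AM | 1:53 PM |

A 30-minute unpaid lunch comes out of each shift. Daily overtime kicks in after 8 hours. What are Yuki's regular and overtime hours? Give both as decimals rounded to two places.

Tue: 7:11 AM–3:51 PM = 8 h 40 min; less 30 min break → 8 h 10 min
Wed: 7:38 AM–1:04 PM = 5 h 26 min; less 30 min break → 4 h 56 min
Thu: 8:54 AM–8:36 PM = 11 h 42 min; less 30 min break → 11 h 12 min
Fri: 5:37 AM–10:43 AM = 5 h 6 min; less 30 min break → 4 h 36 min
Sat: 7:18 AM–1:53 PM = 6 h 35 min; less 30 min break → 6 h 5 min
Tue reg 8 h 0 min / OT 0 h 10 min; Wed reg 4 h 56 min / OT 0 h 0 min; Thu reg 8 h 0 min / OT 3 h 12 min; Fri reg 4 h 36 min / OT 0 h 0 min; Sat reg 6 h 5 min / OT 0 h 0 min.
Totals: regular 31 h 37 min, overtime 3 h 22 min.

Regular 31.62 hours, overtime 3.37 hours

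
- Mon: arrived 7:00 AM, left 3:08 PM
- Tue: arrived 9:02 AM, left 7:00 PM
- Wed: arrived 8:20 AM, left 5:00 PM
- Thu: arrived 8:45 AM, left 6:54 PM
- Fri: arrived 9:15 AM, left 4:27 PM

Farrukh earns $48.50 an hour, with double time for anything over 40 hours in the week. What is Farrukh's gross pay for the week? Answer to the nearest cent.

Mon: 7:00 AM–3:08 PM = 8 h 8 min
Tue: 9:02 AM–7:00 PM = 9 h 58 min
Wed: 8:20 AM–5:00 PM = 8 h 40 min
Thu: 8:45 AM–6:54 PM = 10 h 9 min
Fri: 9:15 AM–4:27 PM = 7 h 12 min
Total worked: 44 h 7 min = 2647 min.
Regular 40 h 0 min = 2400 min at $48.50/h; overtime 4 h 7 min = 247 min at $97.00/h.
Pay = (2400 × $48.50 + 247 × $97.00) ÷ 60 = $2339.32.

$2339.32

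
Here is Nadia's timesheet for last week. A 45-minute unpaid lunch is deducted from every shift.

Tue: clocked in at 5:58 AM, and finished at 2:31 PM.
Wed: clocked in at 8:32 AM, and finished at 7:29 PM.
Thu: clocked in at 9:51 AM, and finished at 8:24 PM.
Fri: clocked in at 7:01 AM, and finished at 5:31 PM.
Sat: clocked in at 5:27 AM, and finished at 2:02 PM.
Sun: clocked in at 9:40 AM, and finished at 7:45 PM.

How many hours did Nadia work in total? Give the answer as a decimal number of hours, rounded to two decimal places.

54.72 hours

Tue: 5:58 AM–2:31 PM = 8 h 33 min; less 45 min break → 7 h 48 min
Wed: 8:32 AM–7:29 PM = 10 h 57 min; less 45 min break → 10 h 12 min
Thu: 9:51 AM–8:24 PM = 10 h 33 min; less 45 min break → 9 h 48 min
Fri: 7:01 AM–5:31 PM = 10 h 30 min; less 45 min break → 9 h 45 min
Sat: 5:27 AM–2:02 PM = 8 h 35 min; less 45 min break → 7 h 50 min
Sun: 9:40 AM–7:45 PM = 10 h 5 min; less 45 min break → 9 h 20 min
Total: 7 h 48 min + 10 h 12 min + 9 h 48 min + 9 h 45 min + 7 h 50 min + 9 h 20 min = 54 h 43 min.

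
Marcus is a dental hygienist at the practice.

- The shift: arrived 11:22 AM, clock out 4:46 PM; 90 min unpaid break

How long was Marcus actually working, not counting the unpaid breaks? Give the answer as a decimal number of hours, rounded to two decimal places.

3.90 hours

The shift: 11:22 AM–4:46 PM = 5 h 24 min; less 90 min break → 3 h 54 min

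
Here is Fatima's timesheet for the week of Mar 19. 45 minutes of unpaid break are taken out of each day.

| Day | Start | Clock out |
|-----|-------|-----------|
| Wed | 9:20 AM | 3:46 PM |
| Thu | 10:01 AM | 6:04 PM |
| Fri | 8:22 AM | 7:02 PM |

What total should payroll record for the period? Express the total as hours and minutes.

Wed: 9:20 AM–3:46 PM = 6 h 26 min; less 45 min break → 5 h 41 min
Thu: 10:01 AM–6:04 PM = 8 h 3 min; less 45 min break → 7 h 18 min
Fri: 8:22 AM–7:02 PM = 10 h 40 min; less 45 min break → 9 h 55 min
Total: 5 h 41 min + 7 h 18 min + 9 h 55 min = 22 h 54 min.

22 h 54 min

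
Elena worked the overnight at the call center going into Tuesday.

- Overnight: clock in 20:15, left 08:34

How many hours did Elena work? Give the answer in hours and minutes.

Overnight: 20:15 → midnight = 3 h 45 min; midnight → 08:34 = 8 h 34 min; span 12 h 19 min

12 h 19 min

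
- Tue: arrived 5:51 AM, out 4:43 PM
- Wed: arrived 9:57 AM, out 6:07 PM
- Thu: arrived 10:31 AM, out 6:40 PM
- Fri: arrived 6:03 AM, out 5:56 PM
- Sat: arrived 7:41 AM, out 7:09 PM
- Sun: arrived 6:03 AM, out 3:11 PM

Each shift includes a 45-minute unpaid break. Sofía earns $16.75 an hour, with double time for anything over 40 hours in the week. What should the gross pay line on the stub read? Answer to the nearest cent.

Tue: 5:51 AM–4:43 PM = 10 h 52 min; less 45 min break → 10 h 7 min
Wed: 9:57 AM–6:07 PM = 8 h 10 min; less 45 min break → 7 h 25 min
Thu: 10:31 AM–6:40 PM = 8 h 9 min; less 45 min break → 7 h 24 min
Fri: 6:03 AM–5:56 PM = 11 h 53 min; less 45 min break → 11 h 8 min
Sat: 7:41 AM–7:09 PM = 11 h 28 min; less 45 min break → 10 h 43 min
Sun: 6:03 AM–3:11 PM = 9 h 8 min; less 45 min break → 8 h 23 min
Total worked: 55 h 10 min = 3310 min.
Regular 40 h 0 min = 2400 min at $16.75/h; overtime 15 h 10 min = 910 min at $33.50/h.
Pay = (2400 × $16.75 + 910 × $33.50) ÷ 60 = $1178.08.

$1178.08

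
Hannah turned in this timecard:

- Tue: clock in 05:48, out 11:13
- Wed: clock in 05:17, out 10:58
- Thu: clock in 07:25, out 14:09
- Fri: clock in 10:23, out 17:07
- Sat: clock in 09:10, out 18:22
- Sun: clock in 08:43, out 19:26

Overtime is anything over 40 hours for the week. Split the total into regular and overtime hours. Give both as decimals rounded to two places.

Tue: 05:48–11:13 = 5 h 25 min
Wed: 05:17–10:58 = 5 h 41 min
Thu: 07:25–14:09 = 6 h 44 min
Fri: 10:23–17:07 = 6 h 44 min
Sat: 09:10–18:22 = 9 h 12 min
Sun: 08:43–19:26 = 10 h 43 min
Total worked: 44 h 29 min = 44.48 h.
Threshold 40 h → overtime 4 h 29 min, regular 40 h 0 min.

Regular 40.00 hours, overtime 4.48 hours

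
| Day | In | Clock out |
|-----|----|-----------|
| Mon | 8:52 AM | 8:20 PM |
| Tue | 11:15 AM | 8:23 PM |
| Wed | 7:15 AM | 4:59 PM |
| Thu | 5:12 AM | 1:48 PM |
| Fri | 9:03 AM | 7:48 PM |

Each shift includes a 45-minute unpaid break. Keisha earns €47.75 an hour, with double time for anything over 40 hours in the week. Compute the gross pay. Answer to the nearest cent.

Mon: 8:52 AM–8:20 PM = 11 h 28 min; less 45 min break → 10 h 43 min
Tue: 11:15 AM–8:23 PM = 9 h 8 min; less 45 min break → 8 h 23 min
Wed: 7:15 AM–4:59 PM = 9 h 44 min; less 45 min break → 8 h 59 min
Thu: 5:12 AM–1:48 PM = 8 h 36 min; less 45 min break → 7 h 51 min
Fri: 9:03 AM–7:48 PM = 10 h 45 min; less 45 min break → 10 h 0 min
Total worked: 45 h 56 min = 2756 min.
Regular 40 h 0 min = 2400 min at €47.75/h; overtime 5 h 56 min = 356 min at €95.50/h.
Pay = (2400 × €47.75 + 356 × €95.50) ÷ 60 = €2476.63.

€2476.63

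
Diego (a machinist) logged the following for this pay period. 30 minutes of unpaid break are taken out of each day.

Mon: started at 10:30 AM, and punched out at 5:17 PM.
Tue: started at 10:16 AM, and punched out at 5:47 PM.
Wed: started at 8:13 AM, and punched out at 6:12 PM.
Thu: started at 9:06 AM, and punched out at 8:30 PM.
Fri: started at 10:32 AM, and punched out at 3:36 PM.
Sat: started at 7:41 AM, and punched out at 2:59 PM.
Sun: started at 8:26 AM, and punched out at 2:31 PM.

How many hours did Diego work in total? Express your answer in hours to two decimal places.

Mon: 10:30 AM–5:17 PM = 6 h 47 min; less 30 min break → 6 h 17 min
Tue: 10:16 AM–5:47 PM = 7 h 31 min; less 30 min break → 7 h 1 min
Wed: 8:13 AM–6:12 PM = 9 h 59 min; less 30 min break → 9 h 29 min
Thu: 9:06 AM–8:30 PM = 11 h 24 min; less 30 min break → 10 h 54 min
Fri: 10:32 AM–3:36 PM = 5 h 4 min; less 30 min break → 4 h 34 min
Sat: 7:41 AM–2:59 PM = 7 h 18 min; less 30 min break → 6 h 48 min
Sun: 8:26 AM–2:31 PM = 6 h 5 min; less 30 min break → 5 h 35 min
Total: 6 h 17 min + 7 h 1 min + 9 h 29 min + 10 h 54 min + 4 h 34 min + 6 h 48 min + 5 h 35 min = 50 h 38 min.

50.63 hours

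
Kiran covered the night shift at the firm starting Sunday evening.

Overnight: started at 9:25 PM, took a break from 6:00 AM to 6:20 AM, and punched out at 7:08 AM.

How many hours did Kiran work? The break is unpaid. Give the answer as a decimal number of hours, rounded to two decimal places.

Overnight: 9:25 PM → midnight = 2 h 35 min; midnight → 7:08 AM = 7 h 8 min; span 9 h 43 min; less 20 min break → 9 h 23 min

9.38 hours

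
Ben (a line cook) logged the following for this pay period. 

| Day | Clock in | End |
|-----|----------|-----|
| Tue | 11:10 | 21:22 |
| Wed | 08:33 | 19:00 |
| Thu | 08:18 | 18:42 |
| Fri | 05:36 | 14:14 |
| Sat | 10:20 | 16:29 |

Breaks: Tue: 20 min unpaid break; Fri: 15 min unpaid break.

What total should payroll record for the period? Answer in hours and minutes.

Tue: 11:10–21:22 = 10 h 12 min; less 20 min break → 9 h 52 min
Wed: 08:33–19:00 = 10 h 27 min
Thu: 08:18–18:42 = 10 h 24 min
Fri: 05:36–14:14 = 8 h 38 min; less 15 min break → 8 h 23 min
Sat: 10:20–16:29 = 6 h 9 min
Total: 9 h 52 min + 10 h 27 min + 10 h 24 min + 8 h 23 min + 6 h 9 min = 45 h 15 min.

45 h 15 min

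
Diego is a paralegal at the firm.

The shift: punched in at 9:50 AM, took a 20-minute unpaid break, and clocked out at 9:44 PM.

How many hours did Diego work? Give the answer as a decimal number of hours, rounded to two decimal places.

The shift: 9:50 AM–9:44 PM = 11 h 54 min; less 20 min break → 11 h 34 min

11.57 hours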